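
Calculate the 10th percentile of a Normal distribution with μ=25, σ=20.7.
-1.5281

We have X ~ Normal(μ=25, σ=20.7).

We want to find x such that P(X ≤ x) = 0.1.

This is the 10th percentile, which means 10% of values fall below this point.

Using the inverse CDF (quantile function):
x = F⁻¹(0.1) = -1.5281

Verification: P(X ≤ -1.5281) = 0.1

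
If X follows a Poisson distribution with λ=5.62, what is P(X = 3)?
0.107232

We have X ~ Poisson(λ=5.62).

For a Poisson distribution, the PMF gives us the probability of each outcome.

Using the PMF formula:
P(X = 3) = 0.107232

Rounded to 4 decimal places: 0.1072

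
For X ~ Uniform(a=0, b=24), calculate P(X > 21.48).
0.105000

We have X ~ Uniform(a=0, b=24).

P(X > 21.48) = 1 - P(X ≤ 21.48)
                = 1 - F(21.48)
                = 1 - 0.895000
                = 0.105000

So there's approximately a 10.5% chance that X exceeds 21.48.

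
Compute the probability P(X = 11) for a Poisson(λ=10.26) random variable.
0.116306

We have X ~ Poisson(λ=10.26).

For a Poisson distribution, the PMF gives us the probability of each outcome.

Using the PMF formula:
P(X = 11) = 0.116306

Rounded to 4 decimal places: 0.1163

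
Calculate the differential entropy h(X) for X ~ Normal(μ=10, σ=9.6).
3.6807 nats

We have X ~ Normal(μ=10, σ=9.6).

The differential entropy measures the uncertainty or information content of the distribution.

For a Normal distribution with μ=10, σ=9.6:
h(X) = 3.6807 nats

(In bits, this would be 5.3101 bits.)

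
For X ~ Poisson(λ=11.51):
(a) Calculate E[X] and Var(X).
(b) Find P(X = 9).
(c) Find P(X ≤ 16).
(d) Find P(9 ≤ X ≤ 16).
(a) E[X] = 11.5100, Var(X) = 11.5100
(b) P(X = 9) = 0.097991
(c) P(X ≤ 16) = 0.923147
(d) P(9 ≤ X ≤ 16) = 0.733325

We have X ~ Poisson(λ=11.51).

(a) Moments:
E[X] = 11.5100
Var(X) = 11.5100
σ = √Var(X) = 3.3926

(b) Point probability using PMF:
P(X = 9) = 0.097991

(c) Cumulative probability using CDF:
P(X ≤ 16) = F(16) = 0.923147

(d) Range probability:
P(9 ≤ X ≤ 16) = P(X ≤ 16) - P(X ≤ 8)
                   = F(16) - F(8)
                   = 0.923147 - 0.189823
                   = 0.733325

This means approximately 73.3% of outcomes fall in the interval [9, 16].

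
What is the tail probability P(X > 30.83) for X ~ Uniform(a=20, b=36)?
0.323125

We have X ~ Uniform(a=20, b=36).

P(X > 30.83) = 1 - P(X ≤ 30.83)
                = 1 - F(30.83)
                = 1 - 0.676875
                = 0.323125

So there's approximately a 32.3% chance that X exceeds 30.83.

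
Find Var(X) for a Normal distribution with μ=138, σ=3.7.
13.6900

We have X ~ Normal(μ=138, σ=3.7).

For a Normal distribution with μ=138, σ=3.7:
Var(X) = 13.6900

The variance measures the spread of the distribution around the mean.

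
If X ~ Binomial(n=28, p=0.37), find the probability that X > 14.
0.054588

We have X ~ Binomial(n=28, p=0.37).

P(X > 14) = 1 - P(X ≤ 14)
                = 1 - F(14)
                = 1 - 0.945412
                = 0.054588

So there's approximately a 5.5% chance that X exceeds 14.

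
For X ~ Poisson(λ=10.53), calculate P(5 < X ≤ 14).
0.836494

We have X ~ Poisson(λ=10.53).

To find P(5 < X ≤ 14), we use:
P(5 < X ≤ 14) = P(X ≤ 14) - P(X ≤ 5)
                 = F(14) - F(5)
                 = 0.886002 - 0.049509
                 = 0.836494

So there's approximately a 83.6% chance that X falls in this range.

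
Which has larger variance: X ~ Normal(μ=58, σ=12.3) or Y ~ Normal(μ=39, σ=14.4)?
Y has larger variance (207.3600 > 151.2900)

Compute the variance for each distribution:

X ~ Normal(μ=58, σ=12.3):
Var(X) = 151.2900

Y ~ Normal(μ=39, σ=14.4):
Var(Y) = 207.3600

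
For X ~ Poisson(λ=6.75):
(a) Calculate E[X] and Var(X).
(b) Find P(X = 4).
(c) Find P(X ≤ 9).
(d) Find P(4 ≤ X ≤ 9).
(a) E[X] = 6.7500, Var(X) = 6.7500
(b) P(X = 4) = 0.101278
(c) P(X ≤ 9) = 0.854916
(d) P(4 ≤ X ≤ 9) = 0.759151

We have X ~ Poisson(λ=6.75).

(a) Moments:
E[X] = 6.7500
Var(X) = 6.7500
σ = √Var(X) = 2.5981

(b) Point probability using PMF:
P(X = 4) = 0.101278

(c) Cumulative probability using CDF:
P(X ≤ 9) = F(9) = 0.854916

(d) Range probability:
P(4 ≤ X ≤ 9) = P(X ≤ 9) - P(X ≤ 3)
                   = F(9) - F(3)
                   = 0.854916 - 0.095765
                   = 0.759151

This means approximately 75.9% of outcomes fall in the interval [4, 9].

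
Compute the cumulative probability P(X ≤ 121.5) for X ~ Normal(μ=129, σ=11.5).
0.257144

We have X ~ Normal(μ=129, σ=11.5).

The CDF gives us P(X ≤ k).

Using the CDF:
P(X ≤ 121.5) = 0.257144

This means there's approximately a 25.7% chance that X is at most 121.5.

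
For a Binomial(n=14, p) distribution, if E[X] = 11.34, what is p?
p = 0.81

For a Binomial(n, p) distribution:
E[X] = n × p

Given n = 14 and E[X] = 11.34:
11.34 = 14 × p
p = 11.34 / 14 = 0.81

Verification: Binomial(14, 0.81) has E[X] = 11.34 ✓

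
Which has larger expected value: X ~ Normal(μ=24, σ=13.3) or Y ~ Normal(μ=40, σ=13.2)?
Y has larger mean (40.0000 > 24.0000)

Compute the expected value for each distribution:

X ~ Normal(μ=24, σ=13.3):
E[X] = 24.0000

Y ~ Normal(μ=40, σ=13.2):
E[Y] = 40.0000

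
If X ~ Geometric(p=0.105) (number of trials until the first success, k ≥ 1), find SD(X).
9.0099

We have X ~ Geometric(p=0.105) (number of trials until the first success, k ≥ 1).

For a Geometric distribution with p=0.105 (number of trials until the first success, k ≥ 1):
σ = √Var(X) = 9.0099

The standard deviation is the square root of the variance.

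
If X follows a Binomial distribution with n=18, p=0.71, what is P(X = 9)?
0.032339

We have X ~ Binomial(n=18, p=0.71).

For a Binomial distribution, the PMF gives us the probability of each outcome.

Using the PMF formula:
P(X = 9) = 0.032339

Rounded to 4 decimal places: 0.0323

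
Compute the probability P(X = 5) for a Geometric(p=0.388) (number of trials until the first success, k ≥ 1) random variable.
0.054430

We have X ~ Geometric(p=0.388) (number of trials until the first success, k ≥ 1).

For a Geometric distribution, the PMF gives us the probability of each outcome.

Using the PMF formula:
P(X = 5) = 0.054430

Rounded to 4 decimal places: 0.0544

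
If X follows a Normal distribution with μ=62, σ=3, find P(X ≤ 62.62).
0.581865

We have X ~ Normal(μ=62, σ=3).

The CDF gives us P(X ≤ k).

Using the CDF:
P(X ≤ 62.62) = 0.581865

This means there's approximately a 58.2% chance that X is at most 62.62.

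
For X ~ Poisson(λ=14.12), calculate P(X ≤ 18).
0.875876

We have X ~ Poisson(λ=14.12).

The CDF gives us P(X ≤ k).

Using the CDF:
P(X ≤ 18) = 0.875876

This means there's approximately a 87.6% chance that X is at most 18.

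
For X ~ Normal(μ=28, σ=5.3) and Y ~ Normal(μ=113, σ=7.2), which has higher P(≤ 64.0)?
X has higher probability (P(X ≤ 64.0) = 1.0000 > P(Y ≤ 64.0) = 0.0000)

Compute P(≤ 64.0) for each distribution:

X ~ Normal(μ=28, σ=5.3):
P(X ≤ 64.0) = 1.0000

Y ~ Normal(μ=113, σ=7.2):
P(Y ≤ 64.0) = 0.0000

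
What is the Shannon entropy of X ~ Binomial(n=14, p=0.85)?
1.6723 nats

We have X ~ Binomial(n=14, p=0.85).

The Shannon entropy measures the uncertainty or information content of the distribution.

For a Binomial distribution with n=14, p=0.85:
H(X) = 1.6723 nats

(In bits, this would be 2.4126 bits.)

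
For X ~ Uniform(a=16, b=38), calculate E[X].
27.0000

We have X ~ Uniform(a=16, b=38).

For a Uniform distribution with a=16, b=38:
E[X] = 27.0000

This is the expected (average) value of X.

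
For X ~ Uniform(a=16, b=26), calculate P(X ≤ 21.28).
0.528000

We have X ~ Uniform(a=16, b=26).

The CDF gives us P(X ≤ k).

Using the CDF:
P(X ≤ 21.28) = 0.528000

This means there's approximately a 52.8% chance that X is at most 21.28.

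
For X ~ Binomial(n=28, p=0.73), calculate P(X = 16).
0.029697

We have X ~ Binomial(n=28, p=0.73).

For a Binomial distribution, the PMF gives us the probability of each outcome.

Using the PMF formula:
P(X = 16) = 0.029697

Rounded to 4 decimal places: 0.0297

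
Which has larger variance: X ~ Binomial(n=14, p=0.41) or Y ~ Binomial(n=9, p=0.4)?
X has larger variance (3.3866 > 2.1600)

Compute the variance for each distribution:

X ~ Binomial(n=14, p=0.41):
Var(X) = 3.3866

Y ~ Binomial(n=9, p=0.4):
Var(Y) = 2.1600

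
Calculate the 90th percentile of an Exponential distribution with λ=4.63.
0.4973

We have X ~ Exponential(λ=4.63).

We want to find x such that P(X ≤ x) = 0.9.

This is the 90th percentile, which means 90% of values fall below this point.

Using the inverse CDF (quantile function):
x = F⁻¹(0.9) = 0.4973

Verification: P(X ≤ 0.4973) = 0.9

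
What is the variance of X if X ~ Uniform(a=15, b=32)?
24.0833

We have X ~ Uniform(a=15, b=32).

For a Uniform distribution with a=15, b=32:
Var(X) = 24.0833

The variance measures the spread of the distribution around the mean.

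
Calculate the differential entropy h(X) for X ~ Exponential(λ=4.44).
-0.4907 nats

We have X ~ Exponential(λ=4.44).

The differential entropy measures the uncertainty or information content of the distribution.

For an Exponential distribution with λ=4.44:
h(X) = -0.4907 nats

(In bits, this would be -0.7079 bits.)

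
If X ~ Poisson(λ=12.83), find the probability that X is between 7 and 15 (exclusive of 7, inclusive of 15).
0.719442

We have X ~ Poisson(λ=12.83).

To find P(7 < X ≤ 15), we use:
P(7 < X ≤ 15) = P(X ≤ 15) - P(X ≤ 7)
                 = F(15) - F(7)
                 = 0.778446 - 0.059004
                 = 0.719442

So there's approximately a 71.9% chance that X falls in this range.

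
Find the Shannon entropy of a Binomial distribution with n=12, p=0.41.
1.9498 nats

We have X ~ Binomial(n=12, p=0.41).

The Shannon entropy measures the uncertainty or information content of the distribution.

For a Binomial distribution with n=12, p=0.41:
H(X) = 1.9498 nats

(In bits, this would be 2.8130 bits.)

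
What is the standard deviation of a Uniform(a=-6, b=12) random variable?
5.1962

We have X ~ Uniform(a=-6, b=12).

For a Uniform distribution with a=-6, b=12:
σ = √Var(X) = 5.1962

The standard deviation is the square root of the variance.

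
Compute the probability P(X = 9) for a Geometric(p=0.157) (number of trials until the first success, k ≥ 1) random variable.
0.040042

We have X ~ Geometric(p=0.157) (number of trials until the first success, k ≥ 1).

For a Geometric distribution, the PMF gives us the probability of each outcome.

Using the PMF formula:
P(X = 9) = 0.040042

Rounded to 4 decimal places: 0.0400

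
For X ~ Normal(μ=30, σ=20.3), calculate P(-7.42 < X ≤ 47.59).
0.774254

We have X ~ Normal(μ=30, σ=20.3).

To find P(-7.42 < X ≤ 47.59), we use:
P(-7.42 < X ≤ 47.59) = P(X ≤ 47.59) - P(X ≤ -7.42)
                 = F(47.59) - F(-7.42)
                 = 0.806893 - 0.032639
                 = 0.774254

So there's approximately a 77.4% chance that X falls in this range.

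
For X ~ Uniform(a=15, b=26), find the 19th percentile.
17.0900

We have X ~ Uniform(a=15, b=26).

We want to find x such that P(X ≤ x) = 0.19.

This is the 19th percentile, which means 19% of values fall below this point.

Using the inverse CDF (quantile function):
x = F⁻¹(0.19) = 17.0900

Verification: P(X ≤ 17.0900) = 0.19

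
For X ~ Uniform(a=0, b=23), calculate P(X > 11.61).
0.495217

We have X ~ Uniform(a=0, b=23).

P(X > 11.61) = 1 - P(X ≤ 11.61)
                = 1 - F(11.61)
                = 1 - 0.504783
                = 0.495217

So there's approximately a 49.5% chance that X exceeds 11.61.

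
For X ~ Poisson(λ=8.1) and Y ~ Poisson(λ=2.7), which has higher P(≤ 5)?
Y has higher probability (P(Y ≤ 5) = 0.9433 > P(X ≤ 5) = 0.1822)

Compute P(≤ 5) for each distribution:

X ~ Poisson(λ=8.1):
P(X ≤ 5) = 0.1822

Y ~ Poisson(λ=2.7):
P(Y ≤ 5) = 0.9433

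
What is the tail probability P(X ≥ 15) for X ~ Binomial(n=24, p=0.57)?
0.371364

We have X ~ Binomial(n=24, p=0.57).

For discrete distributions, P(X ≥ 15) = 1 - P(X ≤ 14).

P(X ≤ 14) = 0.628636
P(X ≥ 15) = 1 - 0.628636 = 0.371364

So there's approximately a 37.1% chance that X is at least 15.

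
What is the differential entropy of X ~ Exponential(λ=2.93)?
-0.0750 nats

We have X ~ Exponential(λ=2.93).

The differential entropy measures the uncertainty or information content of the distribution.

For an Exponential distribution with λ=2.93:
h(X) = -0.0750 nats

(In bits, this would be -0.1082 bits.)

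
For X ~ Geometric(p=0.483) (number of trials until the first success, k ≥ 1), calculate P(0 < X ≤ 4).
0.928557

We have X ~ Geometric(p=0.483) (number of trials until the first success, k ≥ 1).

To find P(0 < X ≤ 4), we use:
P(0 < X ≤ 4) = P(X ≤ 4) - P(X ≤ 0)
                 = F(4) - F(0)
                 = 0.928557 - 0.000000
                 = 0.928557

So there's approximately a 92.9% chance that X falls in this range.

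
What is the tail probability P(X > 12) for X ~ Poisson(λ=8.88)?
0.115670

We have X ~ Poisson(λ=8.88).

P(X > 12) = 1 - P(X ≤ 12)
                = 1 - F(12)
                = 1 - 0.884330
                = 0.115670

So there's approximately a 11.6% chance that X exceeds 12.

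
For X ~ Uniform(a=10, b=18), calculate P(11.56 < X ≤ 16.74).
0.647500

We have X ~ Uniform(a=10, b=18).

To find P(11.56 < X ≤ 16.74), we use:
P(11.56 < X ≤ 16.74) = P(X ≤ 16.74) - P(X ≤ 11.56)
                 = F(16.74) - F(11.56)
                 = 0.842500 - 0.195000
                 = 0.647500

So there's approximately a 64.7% chance that X falls in this range.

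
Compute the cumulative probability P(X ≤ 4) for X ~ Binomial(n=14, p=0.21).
0.847738

We have X ~ Binomial(n=14, p=0.21).

The CDF gives us P(X ≤ k).

Using the CDF:
P(X ≤ 4) = 0.847738

This means there's approximately a 84.8% chance that X is at most 4.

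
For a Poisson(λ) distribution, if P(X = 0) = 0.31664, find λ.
λ = 1.1500

For a Poisson(λ) distribution, the PMF at 0 is:
P(X = 0) = λ^0 e^(-λ) / 0! = e^(-λ)

Given P(X = 0) = 0.31664:
e^(-λ) = 0.31664
-λ = ln(0.31664)
λ = -ln(0.31664) = 1.1500

Verification: e^(-1.1500) = 0.31664 ✓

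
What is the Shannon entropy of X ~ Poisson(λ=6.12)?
2.3096 nats

We have X ~ Poisson(λ=6.12).

The Shannon entropy measures the uncertainty or information content of the distribution.

For a Poisson distribution with λ=6.12:
H(X) = 2.3096 nats

(In bits, this would be 3.3320 bits.)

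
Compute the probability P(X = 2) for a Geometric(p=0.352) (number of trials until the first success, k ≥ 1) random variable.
0.228096

We have X ~ Geometric(p=0.352) (number of trials until the first success, k ≥ 1).

For a Geometric distribution, the PMF gives us the probability of each outcome.

Using the PMF formula:
P(X = 2) = 0.228096

Rounded to 4 decimal places: 0.2281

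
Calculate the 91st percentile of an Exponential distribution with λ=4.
0.6020

We have X ~ Exponential(λ=4).

We want to find x such that P(X ≤ x) = 0.91.

This is the 91st percentile, which means 91% of values fall below this point.

Using the inverse CDF (quantile function):
x = F⁻¹(0.91) = 0.6020

Verification: P(X ≤ 0.6020) = 0.91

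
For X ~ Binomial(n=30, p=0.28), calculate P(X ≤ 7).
0.367552

We have X ~ Binomial(n=30, p=0.28).

The CDF gives us P(X ≤ k).

Using the CDF:
P(X ≤ 7) = 0.367552

This means there's approximately a 36.8% chance that X is at most 7.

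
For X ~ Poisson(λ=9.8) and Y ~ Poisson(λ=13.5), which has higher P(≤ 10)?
X has higher probability (P(X ≤ 10) = 0.6080 > P(Y ≤ 10) = 0.2112)

Compute P(≤ 10) for each distribution:

X ~ Poisson(λ=9.8):
P(X ≤ 10) = 0.6080

Y ~ Poisson(λ=13.5):
P(Y ≤ 10) = 0.2112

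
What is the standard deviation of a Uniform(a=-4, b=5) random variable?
2.5981

We have X ~ Uniform(a=-4, b=5).

For a Uniform distribution with a=-4, b=5:
σ = √Var(X) = 2.5981

The standard deviation is the square root of the variance.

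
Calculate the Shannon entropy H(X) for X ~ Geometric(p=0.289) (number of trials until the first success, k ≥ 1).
2.0805 nats

We have X ~ Geometric(p=0.289) (number of trials until the first success, k ≥ 1).

The Shannon entropy measures the uncertainty or information content of the distribution.

For a Geometric distribution with p=0.289 (number of trials until the first success, k ≥ 1):
H(X) = 2.0805 nats

(In bits, this would be 3.0015 bits.)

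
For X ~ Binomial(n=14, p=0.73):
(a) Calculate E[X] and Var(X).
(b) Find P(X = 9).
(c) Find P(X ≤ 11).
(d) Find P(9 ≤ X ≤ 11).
(a) E[X] = 10.2200, Var(X) = 2.7594
(b) P(X = 9) = 0.169118
(c) P(X ≤ 11) = 0.772670
(d) P(9 ≤ X ≤ 11) = 0.622512

We have X ~ Binomial(n=14, p=0.73).

(a) Moments:
E[X] = 10.2200
Var(X) = 2.7594
σ = √Var(X) = 1.6611

(b) Point probability using PMF:
P(X = 9) = 0.169118

(c) Cumulative probability using CDF:
P(X ≤ 11) = F(11) = 0.772670

(d) Range probability:
P(9 ≤ X ≤ 11) = P(X ≤ 11) - P(X ≤ 8)
                   = F(11) - F(8)
                   = 0.772670 - 0.150157
                   = 0.622512

This means approximately 62.3% of outcomes fall in the interval [9, 11].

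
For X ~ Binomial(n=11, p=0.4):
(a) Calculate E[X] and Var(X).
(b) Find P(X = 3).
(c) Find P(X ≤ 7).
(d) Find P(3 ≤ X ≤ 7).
(a) E[X] = 4.4000, Var(X) = 2.6400
(b) P(X = 3) = 0.177367
(c) P(X ≤ 7) = 0.970719
(d) P(3 ≤ X ≤ 7) = 0.851802

We have X ~ Binomial(n=11, p=0.4).

(a) Moments:
E[X] = 4.4000
Var(X) = 2.6400
σ = √Var(X) = 1.6248

(b) Point probability using PMF:
P(X = 3) = 0.177367

(c) Cumulative probability using CDF:
P(X ≤ 7) = F(7) = 0.970719

(d) Range probability:
P(3 ≤ X ≤ 7) = P(X ≤ 7) - P(X ≤ 2)
                   = F(7) - F(2)
                   = 0.970719 - 0.118917
                   = 0.851802

This means approximately 85.2% of outcomes fall in the interval [3, 7].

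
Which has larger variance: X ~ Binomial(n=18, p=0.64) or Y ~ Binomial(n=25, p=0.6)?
Y has larger variance (6.0000 > 4.1472)

Compute the variance for each distribution:

X ~ Binomial(n=18, p=0.64):
Var(X) = 4.1472

Y ~ Binomial(n=25, p=0.6):
Var(Y) = 6.0000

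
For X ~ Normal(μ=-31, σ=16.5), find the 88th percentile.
-11.6127

We have X ~ Normal(μ=-31, σ=16.5).

We want to find x such that P(X ≤ x) = 0.88.

This is the 88th percentile, which means 88% of values fall below this point.

Using the inverse CDF (quantile function):
x = F⁻¹(0.88) = -11.6127

Verification: P(X ≤ -11.6127) = 0.88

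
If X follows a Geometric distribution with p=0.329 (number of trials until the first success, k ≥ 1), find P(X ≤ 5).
0.863977

We have X ~ Geometric(p=0.329) (number of trials until the first success, k ≥ 1).

The CDF gives us P(X ≤ k).

Using the CDF:
P(X ≤ 5) = 0.863977

This means there's approximately a 86.4% chance that X is at most 5.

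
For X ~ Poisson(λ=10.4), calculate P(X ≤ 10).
0.533126

We have X ~ Poisson(λ=10.4).

The CDF gives us P(X ≤ k).

Using the CDF:
P(X ≤ 10) = 0.533126

This means there's approximately a 53.3% chance that X is at most 10.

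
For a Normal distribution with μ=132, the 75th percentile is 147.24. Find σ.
σ = 22.5949

For X ~ Normal(μ, σ), the p-th percentile satisfies x = μ + z_p × σ,
where z_p = Φ⁻¹(p) is the standard normal quantile.

Step 1: z_{0.75} = Φ⁻¹(0.75) = 0.6745

Step 2: Solve for σ:
147.24 = 132 + 0.6745 × σ
σ = (147.24 - 132) / 0.6745
σ = 15.24 / 0.6745
σ = 22.5949

Verification: μ + z × σ = 132 + 0.6745 × 22.5949 = 147.24 ✓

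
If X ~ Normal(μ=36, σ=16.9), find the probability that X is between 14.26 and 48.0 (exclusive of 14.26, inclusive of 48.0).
0.662013

We have X ~ Normal(μ=36, σ=16.9).

To find P(14.26 < X ≤ 48.0), we use:
P(14.26 < X ≤ 48.0) = P(X ≤ 48.0) - P(X ≤ 14.26)
                 = F(48.0) - F(14.26)
                 = 0.761166 - 0.099153
                 = 0.662013

So there's approximately a 66.2% chance that X falls in this range.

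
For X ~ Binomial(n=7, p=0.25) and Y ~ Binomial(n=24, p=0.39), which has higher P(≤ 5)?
X has higher probability (P(X ≤ 5) = 0.9987 > P(Y ≤ 5) = 0.0491)

Compute P(≤ 5) for each distribution:

X ~ Binomial(n=7, p=0.25):
P(X ≤ 5) = 0.9987

Y ~ Binomial(n=24, p=0.39):
P(Y ≤ 5) = 0.0491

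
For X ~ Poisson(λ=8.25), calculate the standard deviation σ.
2.8723

We have X ~ Poisson(λ=8.25).

For a Poisson distribution with λ=8.25:
σ = √Var(X) = 2.8723

The standard deviation is the square root of the variance.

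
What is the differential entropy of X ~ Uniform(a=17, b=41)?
3.1781 nats

We have X ~ Uniform(a=17, b=41).

The differential entropy measures the uncertainty or information content of the distribution.

For a Uniform distribution with a=17, b=41:
h(X) = 3.1781 nats

(In bits, this would be 4.5850 bits.)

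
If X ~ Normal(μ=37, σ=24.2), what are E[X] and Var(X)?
E[X] = 37.0000, Var(X) = 585.6400

We have X ~ Normal(μ=37, σ=24.2).

For a Normal distribution with μ=37, σ=24.2:

Expected value:
E[X] = 37.0000

Variance:
Var(X) = 585.6400

Standard deviation:
σ = √Var(X) = 24.2000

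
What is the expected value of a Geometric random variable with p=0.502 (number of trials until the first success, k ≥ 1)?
1.9920

We have X ~ Geometric(p=0.502) (number of trials until the first success, k ≥ 1).

For a Geometric distribution with p=0.502 (number of trials until the first success, k ≥ 1):
E[X] = 1.9920

This is the expected (average) value of X.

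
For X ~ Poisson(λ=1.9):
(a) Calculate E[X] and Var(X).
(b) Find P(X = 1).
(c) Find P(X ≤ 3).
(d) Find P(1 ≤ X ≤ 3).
(a) E[X] = 1.9000, Var(X) = 1.9000
(b) P(X = 1) = 0.284180
(c) P(X ≤ 3) = 0.874702
(d) P(1 ≤ X ≤ 3) = 0.725134

We have X ~ Poisson(λ=1.9).

(a) Moments:
E[X] = 1.9000
Var(X) = 1.9000
σ = √Var(X) = 1.3784

(b) Point probability using PMF:
P(X = 1) = 0.284180

(c) Cumulative probability using CDF:
P(X ≤ 3) = F(3) = 0.874702

(d) Range probability:
P(1 ≤ X ≤ 3) = P(X ≤ 3) - P(X ≤ 0)
                   = F(3) - F(0)
                   = 0.874702 - 0.149569
                   = 0.725134

This means approximately 72.5% of outcomes fall in the interval [1, 3].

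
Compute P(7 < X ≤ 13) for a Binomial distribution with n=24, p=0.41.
0.768462

We have X ~ Binomial(n=24, p=0.41).

To find P(7 < X ≤ 13), we use:
P(7 < X ≤ 13) = P(X ≤ 13) - P(X ≤ 7)
                 = F(13) - F(7)
                 = 0.934459 - 0.165996
                 = 0.768462

So there's approximately a 76.8% chance that X falls in this range.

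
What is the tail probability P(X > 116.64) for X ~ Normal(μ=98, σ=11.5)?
0.052523

We have X ~ Normal(μ=98, σ=11.5).

P(X > 116.64) = 1 - P(X ≤ 116.64)
                = 1 - F(116.64)
                = 1 - 0.947477
                = 0.052523

So there's approximately a 5.3% chance that X exceeds 116.64.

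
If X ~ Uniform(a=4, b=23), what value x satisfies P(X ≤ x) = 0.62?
15.7800

We have X ~ Uniform(a=4, b=23).

We want to find x such that P(X ≤ x) = 0.62.

This is the 62nd percentile, which means 62% of values fall below this point.

Using the inverse CDF (quantile function):
x = F⁻¹(0.62) = 15.7800

Verification: P(X ≤ 15.7800) = 0.62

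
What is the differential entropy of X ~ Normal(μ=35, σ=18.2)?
4.3204 nats

We have X ~ Normal(μ=35, σ=18.2).

The differential entropy measures the uncertainty or information content of the distribution.

For a Normal distribution with μ=35, σ=18.2:
h(X) = 4.3204 nats

(In bits, this would be 6.2330 bits.)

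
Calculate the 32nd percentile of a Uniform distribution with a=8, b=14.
9.9200

We have X ~ Uniform(a=8, b=14).

We want to find x such that P(X ≤ x) = 0.32.

This is the 32nd percentile, which means 32% of values fall below this point.

Using the inverse CDF (quantile function):
x = F⁻¹(0.32) = 9.9200

Verification: P(X ≤ 9.9200) = 0.32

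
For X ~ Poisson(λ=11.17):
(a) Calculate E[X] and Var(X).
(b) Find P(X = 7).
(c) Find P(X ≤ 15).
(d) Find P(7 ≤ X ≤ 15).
(a) E[X] = 11.1700, Var(X) = 11.1700
(b) P(X = 7) = 0.060656
(c) P(X ≤ 15) = 0.898046
(d) P(7 ≤ X ≤ 15) = 0.826153

We have X ~ Poisson(λ=11.17).

(a) Moments:
E[X] = 11.1700
Var(X) = 11.1700
σ = √Var(X) = 3.3422

(b) Point probability using PMF:
P(X = 7) = 0.060656

(c) Cumulative probability using CDF:
P(X ≤ 15) = F(15) = 0.898046

(d) Range probability:
P(7 ≤ X ≤ 15) = P(X ≤ 15) - P(X ≤ 6)
                   = F(15) - F(6)
                   = 0.898046 - 0.071893
                   = 0.826153

This means approximately 82.6% of outcomes fall in the interval [7, 15].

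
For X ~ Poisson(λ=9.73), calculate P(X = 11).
0.110255

We have X ~ Poisson(λ=9.73).

For a Poisson distribution, the PMF gives us the probability of each outcome.

Using the PMF formula:
P(X = 11) = 0.110255

Rounded to 4 decimal places: 0.1103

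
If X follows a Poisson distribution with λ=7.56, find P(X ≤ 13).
0.977141

We have X ~ Poisson(λ=7.56).

The CDF gives us P(X ≤ k).

Using the CDF:
P(X ≤ 13) = 0.977141

This means there's approximately a 97.7% chance that X is at most 13.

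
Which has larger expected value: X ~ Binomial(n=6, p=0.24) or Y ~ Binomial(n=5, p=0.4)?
Y has larger mean (2.0000 > 1.4400)

Compute the expected value for each distribution:

X ~ Binomial(n=6, p=0.24):
E[X] = 1.4400

Y ~ Binomial(n=5, p=0.4):
E[Y] = 2.0000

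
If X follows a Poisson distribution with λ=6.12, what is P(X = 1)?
0.013455

We have X ~ Poisson(λ=6.12).

For a Poisson distribution, the PMF gives us the probability of each outcome.

Using the PMF formula:
P(X = 1) = 0.013455

Rounded to 4 decimal places: 0.0135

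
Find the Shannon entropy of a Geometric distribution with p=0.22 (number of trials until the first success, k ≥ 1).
2.3950 nats

We have X ~ Geometric(p=0.22) (number of trials until the first success, k ≥ 1).

The Shannon entropy measures the uncertainty or information content of the distribution.

For a Geometric distribution with p=0.22 (number of trials until the first success, k ≥ 1):
H(X) = 2.3950 nats

(In bits, this would be 3.4553 bits.)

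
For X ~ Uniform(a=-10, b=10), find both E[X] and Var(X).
E[X] = 0.0000, Var(X) = 33.3333

We have X ~ Uniform(a=-10, b=10).

For a Uniform distribution with a=-10, b=10:

Expected value:
E[X] = 0.0000

Variance:
Var(X) = 33.3333

Standard deviation:
σ = √Var(X) = 5.7735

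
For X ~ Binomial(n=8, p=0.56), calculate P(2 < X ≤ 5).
0.682927

We have X ~ Binomial(n=8, p=0.56).

To find P(2 < X ≤ 5), we use:
P(2 < X ≤ 5) = P(X ≤ 5) - P(X ≤ 2)
                 = F(5) - F(2)
                 = 0.762352 - 0.079425
                 = 0.682927

So there's approximately a 68.3% chance that X falls in this range.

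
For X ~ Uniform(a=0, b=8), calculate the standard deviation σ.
2.3094

We have X ~ Uniform(a=0, b=8).

For a Uniform distribution with a=0, b=8:
σ = √Var(X) = 2.3094

The standard deviation is the square root of the variance.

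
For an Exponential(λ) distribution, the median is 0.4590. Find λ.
λ = 1.5101

For X ~ Exponential(λ), the CDF is F(x) = 1 - e^(-λx).
The median m satisfies F(m) = 0.5:
1 - e^(-λm) = 0.5
e^(-λm) = 0.5
λm = ln(2)
m = ln(2) / λ

Given m = 0.4590:
λ = ln(2) / 0.4590 = 0.693147 / 0.4590 = 1.5101

Verification: ln(2) / 1.5101 = 0.4590 ✓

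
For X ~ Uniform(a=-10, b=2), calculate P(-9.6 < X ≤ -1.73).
0.655833

We have X ~ Uniform(a=-10, b=2).

To find P(-9.6 < X ≤ -1.73), we use:
P(-9.6 < X ≤ -1.73) = P(X ≤ -1.73) - P(X ≤ -9.6)
                 = F(-1.73) - F(-9.6)
                 = 0.689167 - 0.033333
                 = 0.655833

So there's approximately a 65.6% chance that X falls in this range.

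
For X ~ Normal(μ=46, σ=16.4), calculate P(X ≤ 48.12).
0.551427

We have X ~ Normal(μ=46, σ=16.4).

The CDF gives us P(X ≤ k).

Using the CDF:
P(X ≤ 48.12) = 0.551427

This means there's approximately a 55.1% chance that X is at most 48.12.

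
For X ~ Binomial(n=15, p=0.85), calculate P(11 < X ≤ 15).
0.822655

We have X ~ Binomial(n=15, p=0.85).

To find P(11 < X ≤ 15), we use:
P(11 < X ≤ 15) = P(X ≤ 15) - P(X ≤ 11)
                 = F(15) - F(11)
                 = 1.000000 - 0.177345
                 = 0.822655

So there's approximately a 82.3% chance that X falls in this range.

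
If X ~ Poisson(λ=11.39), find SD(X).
3.3749

We have X ~ Poisson(λ=11.39).

For a Poisson distribution with λ=11.39:
σ = √Var(X) = 3.3749

The standard deviation is the square root of the variance.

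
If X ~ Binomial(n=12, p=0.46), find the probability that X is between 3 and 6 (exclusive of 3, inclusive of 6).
0.595716

We have X ~ Binomial(n=12, p=0.46).

To find P(3 < X ≤ 6), we use:
P(3 < X ≤ 6) = P(X ≤ 6) - P(X ≤ 3)
                 = F(6) - F(3)
                 = 0.715666 - 0.119950
                 = 0.595716

So there's approximately a 59.6% chance that X falls in this range.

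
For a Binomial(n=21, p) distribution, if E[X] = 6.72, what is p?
p = 0.32

For a Binomial(n, p) distribution:
E[X] = n × p

Given n = 21 and E[X] = 6.72:
6.72 = 21 × p
p = 6.72 / 21 = 0.32

Verification: Binomial(21, 0.32) has E[X] = 6.72 ✓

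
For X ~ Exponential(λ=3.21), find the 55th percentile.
0.2488

We have X ~ Exponential(λ=3.21).

We want to find x such that P(X ≤ x) = 0.55.

This is the 55th percentile, which means 55% of values fall below this point.

Using the inverse CDF (quantile function):
x = F⁻¹(0.55) = 0.2488

Verification: P(X ≤ 0.2488) = 0.55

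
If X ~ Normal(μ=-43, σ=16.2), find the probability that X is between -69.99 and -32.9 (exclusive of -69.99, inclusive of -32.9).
0.685656

We have X ~ Normal(μ=-43, σ=16.2).

To find P(-69.99 < X ≤ -32.9), we use:
P(-69.99 < X ≤ -32.9) = P(X ≤ -32.9) - P(X ≤ -69.99)
                 = F(-32.9) - F(-69.99)
                 = 0.733508 - 0.047852
                 = 0.685656

So there's approximately a 68.6% chance that X falls in this range.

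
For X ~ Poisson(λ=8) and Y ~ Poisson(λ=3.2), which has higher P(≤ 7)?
Y has higher probability (P(Y ≤ 7) = 0.9832 > P(X ≤ 7) = 0.4530)

Compute P(≤ 7) for each distribution:

X ~ Poisson(λ=8):
P(X ≤ 7) = 0.4530

Y ~ Poisson(λ=3.2):
P(Y ≤ 7) = 0.9832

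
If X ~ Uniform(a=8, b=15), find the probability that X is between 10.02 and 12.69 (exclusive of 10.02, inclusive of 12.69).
0.381429

We have X ~ Uniform(a=8, b=15).

To find P(10.02 < X ≤ 12.69), we use:
P(10.02 < X ≤ 12.69) = P(X ≤ 12.69) - P(X ≤ 10.02)
                 = F(12.69) - F(10.02)
                 = 0.670000 - 0.288571
                 = 0.381429

So there's approximately a 38.1% chance that X falls in this range.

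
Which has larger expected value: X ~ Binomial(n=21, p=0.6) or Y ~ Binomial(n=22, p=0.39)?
X has larger mean (12.6000 > 8.5800)

Compute the expected value for each distribution:

X ~ Binomial(n=21, p=0.6):
E[X] = 12.6000

Y ~ Binomial(n=22, p=0.39):
E[Y] = 8.5800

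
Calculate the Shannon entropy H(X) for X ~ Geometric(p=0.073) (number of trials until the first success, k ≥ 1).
3.5799 nats

We have X ~ Geometric(p=0.073) (number of trials until the first success, k ≥ 1).

The Shannon entropy measures the uncertainty or information content of the distribution.

For a Geometric distribution with p=0.073 (number of trials until the first success, k ≥ 1):
H(X) = 3.5799 nats

(In bits, this would be 5.1647 bits.)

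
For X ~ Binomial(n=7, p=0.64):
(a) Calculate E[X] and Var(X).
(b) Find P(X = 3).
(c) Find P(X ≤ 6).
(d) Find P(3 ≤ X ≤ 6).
(a) E[X] = 4.4800, Var(X) = 1.6128
(b) P(X = 3) = 0.154105
(c) P(X ≤ 6) = 0.956020
(d) P(3 ≤ X ≤ 6) = 0.893473

We have X ~ Binomial(n=7, p=0.64).

(a) Moments:
E[X] = 4.4800
Var(X) = 1.6128
σ = √Var(X) = 1.2700

(b) Point probability using PMF:
P(X = 3) = 0.154105

(c) Cumulative probability using CDF:
P(X ≤ 6) = F(6) = 0.956020

(d) Range probability:
P(3 ≤ X ≤ 6) = P(X ≤ 6) - P(X ≤ 2)
                   = F(6) - F(2)
                   = 0.956020 - 0.062546
                   = 0.893473

This means approximately 89.3% of outcomes fall in the interval [3, 6].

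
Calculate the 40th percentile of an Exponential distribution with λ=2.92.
0.1749

We have X ~ Exponential(λ=2.92).

We want to find x such that P(X ≤ x) = 0.4.

This is the 40th percentile, which means 40% of values fall below this point.

Using the inverse CDF (quantile function):
x = F⁻¹(0.4) = 0.1749

Verification: P(X ≤ 0.1749) = 0.4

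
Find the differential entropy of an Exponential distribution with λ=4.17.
-0.4279 nats

We have X ~ Exponential(λ=4.17).

The differential entropy measures the uncertainty or information content of the distribution.

For an Exponential distribution with λ=4.17:
h(X) = -0.4279 nats

(In bits, this would be -0.6174 bits.)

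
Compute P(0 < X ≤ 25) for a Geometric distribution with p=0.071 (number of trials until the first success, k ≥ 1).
0.841367

We have X ~ Geometric(p=0.071) (number of trials until the first success, k ≥ 1).

To find P(0 < X ≤ 25), we use:
P(0 < X ≤ 25) = P(X ≤ 25) - P(X ≤ 0)
                 = F(25) - F(0)
                 = 0.841367 - 0.000000
                 = 0.841367

So there's approximately a 84.1% chance that X falls in this range.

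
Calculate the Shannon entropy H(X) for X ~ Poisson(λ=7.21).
2.3941 nats

We have X ~ Poisson(λ=7.21).

The Shannon entropy measures the uncertainty or information content of the distribution.

For a Poisson distribution with λ=7.21:
H(X) = 2.3941 nats

(In bits, this would be 3.4539 bits.)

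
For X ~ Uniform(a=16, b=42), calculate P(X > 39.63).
0.091154

We have X ~ Uniform(a=16, b=42).

P(X > 39.63) = 1 - P(X ≤ 39.63)
                = 1 - F(39.63)
                = 1 - 0.908846
                = 0.091154

So there's approximately a 9.1% chance that X exceeds 39.63.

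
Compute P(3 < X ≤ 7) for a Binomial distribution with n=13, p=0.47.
0.708875

We have X ~ Binomial(n=13, p=0.47).

To find P(3 < X ≤ 7), we use:
P(3 < X ≤ 7) = P(X ≤ 7) - P(X ≤ 3)
                 = F(7) - F(3)
                 = 0.780038 - 0.071163
                 = 0.708875

So there's approximately a 70.9% chance that X falls in this range.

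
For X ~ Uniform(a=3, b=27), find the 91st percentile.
24.8400

We have X ~ Uniform(a=3, b=27).

We want to find x such that P(X ≤ x) = 0.91.

This is the 91st percentile, which means 91% of values fall below this point.

Using the inverse CDF (quantile function):
x = F⁻¹(0.91) = 24.8400

Verification: P(X ≤ 24.8400) = 0.91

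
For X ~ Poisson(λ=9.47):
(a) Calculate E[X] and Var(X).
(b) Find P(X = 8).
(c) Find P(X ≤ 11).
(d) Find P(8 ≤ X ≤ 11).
(a) E[X] = 9.4700, Var(X) = 9.4700
(b) P(X = 8) = 0.123740
(c) P(X ≤ 11) = 0.755182
(d) P(8 ≤ X ≤ 11) = 0.483395

We have X ~ Poisson(λ=9.47).

(a) Moments:
E[X] = 9.4700
Var(X) = 9.4700
σ = √Var(X) = 3.0773

(b) Point probability using PMF:
P(X = 8) = 0.123740

(c) Cumulative probability using CDF:
P(X ≤ 11) = F(11) = 0.755182

(d) Range probability:
P(8 ≤ X ≤ 11) = P(X ≤ 11) - P(X ≤ 7)
                   = F(11) - F(7)
                   = 0.755182 - 0.271787
                   = 0.483395

This means approximately 48.3% of outcomes fall in the interval [8, 11].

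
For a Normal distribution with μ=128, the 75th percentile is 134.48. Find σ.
σ = 9.6073

For X ~ Normal(μ, σ), the p-th percentile satisfies x = μ + z_p × σ,
where z_p = Φ⁻¹(p) is the standard normal quantile.

Step 1: z_{0.75} = Φ⁻¹(0.75) = 0.6745

Step 2: Solve for σ:
134.48 = 128 + 0.6745 × σ
σ = (134.48 - 128) / 0.6745
σ = 6.48 / 0.6745
σ = 9.6073

Verification: μ + z × σ = 128 + 0.6745 × 9.6073 = 134.48 ✓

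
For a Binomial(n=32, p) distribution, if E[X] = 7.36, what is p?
p = 0.23

For a Binomial(n, p) distribution:
E[X] = n × p

Given n = 32 and E[X] = 7.36:
7.36 = 32 × p
p = 7.36 / 32 = 0.23

Verification: Binomial(32, 0.23) has E[X] = 7.36 ✓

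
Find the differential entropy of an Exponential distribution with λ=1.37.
0.6852 nats

We have X ~ Exponential(λ=1.37).

The differential entropy measures the uncertainty or information content of the distribution.

For an Exponential distribution with λ=1.37:
h(X) = 0.6852 nats

(In bits, this would be 0.9885 bits.)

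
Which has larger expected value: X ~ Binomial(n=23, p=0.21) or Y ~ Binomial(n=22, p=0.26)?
Y has larger mean (5.7200 > 4.8300)

Compute the expected value for each distribution:

X ~ Binomial(n=23, p=0.21):
E[X] = 4.8300

Y ~ Binomial(n=22, p=0.26):
E[Y] = 5.7200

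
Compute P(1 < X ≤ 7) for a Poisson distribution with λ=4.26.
0.857575

We have X ~ Poisson(λ=4.26).

To find P(1 < X ≤ 7), we use:
P(1 < X ≤ 7) = P(X ≤ 7) - P(X ≤ 1)
                 = F(7) - F(1)
                 = 0.931859 - 0.074283
                 = 0.857575

So there's approximately a 85.8% chance that X falls in this range.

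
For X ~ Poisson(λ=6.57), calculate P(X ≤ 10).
0.929183

We have X ~ Poisson(λ=6.57).

The CDF gives us P(X ≤ k).

Using the CDF:
P(X ≤ 10) = 0.929183

This means there's approximately a 92.9% chance that X is at most 10.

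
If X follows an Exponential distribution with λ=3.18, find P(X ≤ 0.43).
0.745232

We have X ~ Exponential(λ=3.18).

The CDF gives us P(X ≤ k).

Using the CDF:
P(X ≤ 0.43) = 0.745232

This means there's approximately a 74.5% chance that X is at most 0.43.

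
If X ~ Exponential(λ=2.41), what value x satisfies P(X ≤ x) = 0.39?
0.2051

We have X ~ Exponential(λ=2.41).

We want to find x such that P(X ≤ x) = 0.39.

This is the 39th percentile, which means 39% of values fall below this point.

Using the inverse CDF (quantile function):
x = F⁻¹(0.39) = 0.2051

Verification: P(X ≤ 0.2051) = 0.39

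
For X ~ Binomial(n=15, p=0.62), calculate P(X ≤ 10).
0.733177

We have X ~ Binomial(n=15, p=0.62).

The CDF gives us P(X ≤ k).

Using the CDF:
P(X ≤ 10) = 0.733177

This means there's approximately a 73.3% chance that X is at most 10.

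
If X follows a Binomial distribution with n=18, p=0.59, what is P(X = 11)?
0.186902

We have X ~ Binomial(n=18, p=0.59).

For a Binomial distribution, the PMF gives us the probability of each outcome.

Using the PMF formula:
P(X = 11) = 0.186902

Rounded to 4 decimal places: 0.1869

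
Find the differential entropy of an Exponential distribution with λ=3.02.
-0.1053 nats

We have X ~ Exponential(λ=3.02).

The differential entropy measures the uncertainty or information content of the distribution.

For an Exponential distribution with λ=3.02:
h(X) = -0.1053 nats

(In bits, this would be -0.1519 bits.)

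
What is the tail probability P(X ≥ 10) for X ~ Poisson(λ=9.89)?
0.528235

We have X ~ Poisson(λ=9.89).

For discrete distributions, P(X ≥ 10) = 1 - P(X ≤ 9).

P(X ≤ 9) = 0.471765
P(X ≥ 10) = 1 - 0.471765 = 0.528235

So there's approximately a 52.8% chance that X is at least 10.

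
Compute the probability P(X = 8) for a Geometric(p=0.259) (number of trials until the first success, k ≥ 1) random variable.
0.031771

We have X ~ Geometric(p=0.259) (number of trials until the first success, k ≥ 1).

For a Geometric distribution, the PMF gives us the probability of each outcome.

Using the PMF formula:
P(X = 8) = 0.031771

Rounded to 4 decimal places: 0.0318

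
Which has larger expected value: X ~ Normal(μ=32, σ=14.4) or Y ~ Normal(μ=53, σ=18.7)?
Y has larger mean (53.0000 > 32.0000)

Compute the expected value for each distribution:

X ~ Normal(μ=32, σ=14.4):
E[X] = 32.0000

Y ~ Normal(μ=53, σ=18.7):
E[Y] = 53.0000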